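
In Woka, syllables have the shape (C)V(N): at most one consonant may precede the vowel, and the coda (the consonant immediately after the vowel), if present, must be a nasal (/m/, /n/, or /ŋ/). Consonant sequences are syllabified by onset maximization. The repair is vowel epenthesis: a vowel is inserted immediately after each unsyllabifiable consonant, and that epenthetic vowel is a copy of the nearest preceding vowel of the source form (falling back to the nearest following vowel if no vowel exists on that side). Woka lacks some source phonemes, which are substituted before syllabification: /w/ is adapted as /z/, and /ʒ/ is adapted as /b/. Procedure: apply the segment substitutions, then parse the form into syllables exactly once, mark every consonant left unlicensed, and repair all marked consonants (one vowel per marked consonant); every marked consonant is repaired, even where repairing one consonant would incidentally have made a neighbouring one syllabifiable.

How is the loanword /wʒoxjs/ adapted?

zoboxojoso

Substitution: /w/ → /z/, /ʒ/ → /b/, giving /zboxjs/.
Syllabifying with onset maximization leaves /z/, /x/, /j/, /s/ stranded (only a nasal (/m/, /n/, or /ŋ/) is licensed in coda position; onsets are limited to one consonant).
Epenthesis after each stranded consonant: /z/ → /zo/, /x/ → /xo/, /j/ → /jo/, /s/ → /so/.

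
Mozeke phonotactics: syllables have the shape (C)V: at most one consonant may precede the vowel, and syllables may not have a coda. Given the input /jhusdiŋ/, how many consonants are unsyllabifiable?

The consonants /j/, /s/, /ŋ/ cannot be parsed into a legal (C)V syllable (no codas are permitted; onsets are limited to one consonant).

3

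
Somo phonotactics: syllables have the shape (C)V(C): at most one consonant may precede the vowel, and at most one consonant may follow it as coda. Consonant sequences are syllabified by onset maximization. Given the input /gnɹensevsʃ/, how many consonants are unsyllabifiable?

4

Syllabifying with onset maximization leaves /g/, /n/, /s/, /ʃ/ stranded (at most one coda consonant is licensed; onsets are limited to one consonant).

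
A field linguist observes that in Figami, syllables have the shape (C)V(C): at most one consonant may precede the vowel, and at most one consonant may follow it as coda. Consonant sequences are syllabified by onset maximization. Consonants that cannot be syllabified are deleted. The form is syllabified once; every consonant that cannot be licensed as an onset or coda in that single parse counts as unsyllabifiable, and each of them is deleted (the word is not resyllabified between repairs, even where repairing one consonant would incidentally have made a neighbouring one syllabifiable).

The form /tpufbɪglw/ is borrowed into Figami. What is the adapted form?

The consonants /t/, /l/, /w/ cannot be parsed into a legal (C)V(C) syllable (at most one coda consonant is licensed; onsets are limited to one consonant).
Each unlicensed consonant is deleted: /t/, /l/, /w/.

pufbɪg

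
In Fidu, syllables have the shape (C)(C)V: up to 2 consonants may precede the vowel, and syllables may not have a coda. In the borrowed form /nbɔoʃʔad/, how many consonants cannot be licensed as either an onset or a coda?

1

The consonants /d/ cannot be parsed into a legal (C)(C)V syllable (no codas are permitted; onsets may contain at most 2 consonants).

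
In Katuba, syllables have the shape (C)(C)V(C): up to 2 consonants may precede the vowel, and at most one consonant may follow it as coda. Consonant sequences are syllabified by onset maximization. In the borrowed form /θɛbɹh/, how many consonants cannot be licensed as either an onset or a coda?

Under (C)(C)V(C), the unsyllabifiable consonants are /ɹ/, /h/ (at most one coda consonant is licensed; onsets may contain at most 2 consonants).

2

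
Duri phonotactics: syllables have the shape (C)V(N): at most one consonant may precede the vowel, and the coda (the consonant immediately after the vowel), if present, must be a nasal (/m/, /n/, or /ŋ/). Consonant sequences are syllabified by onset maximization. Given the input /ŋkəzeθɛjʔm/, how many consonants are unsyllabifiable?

Under (C)V(N), the unsyllabifiable consonants are /ŋ/, /j/, /ʔ/, /m/ (only a nasal (/m/, /n/, or /ŋ/) is licensed in coda position; onsets are limited to one consonant).

4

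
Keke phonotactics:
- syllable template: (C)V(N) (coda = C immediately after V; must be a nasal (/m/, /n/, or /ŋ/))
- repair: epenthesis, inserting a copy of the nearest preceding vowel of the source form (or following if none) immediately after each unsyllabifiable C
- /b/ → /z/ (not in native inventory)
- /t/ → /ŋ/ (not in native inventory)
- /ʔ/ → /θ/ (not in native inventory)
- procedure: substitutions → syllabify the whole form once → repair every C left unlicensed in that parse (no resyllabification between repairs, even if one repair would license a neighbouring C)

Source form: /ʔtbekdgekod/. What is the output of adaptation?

θeŋezekedegekodo

Substitution: /ʔ/ → /θ/, /t/ → /ŋ/, /b/ → /z/, giving /θŋzekdgekod/.
Under (C)V(N), the unsyllabifiable consonants are /θ/, /ŋ/, /k/, /d/, /d/ (only a nasal (/m/, /n/, or /ŋ/) is licensed in coda position; onsets are limited to one consonant).
Inserting the epenthetic vowel yields /θ/ → /θe/, /ŋ/ → /ŋe/, /k/ → /ke/, /d/ → /de/, /d/ → /do/.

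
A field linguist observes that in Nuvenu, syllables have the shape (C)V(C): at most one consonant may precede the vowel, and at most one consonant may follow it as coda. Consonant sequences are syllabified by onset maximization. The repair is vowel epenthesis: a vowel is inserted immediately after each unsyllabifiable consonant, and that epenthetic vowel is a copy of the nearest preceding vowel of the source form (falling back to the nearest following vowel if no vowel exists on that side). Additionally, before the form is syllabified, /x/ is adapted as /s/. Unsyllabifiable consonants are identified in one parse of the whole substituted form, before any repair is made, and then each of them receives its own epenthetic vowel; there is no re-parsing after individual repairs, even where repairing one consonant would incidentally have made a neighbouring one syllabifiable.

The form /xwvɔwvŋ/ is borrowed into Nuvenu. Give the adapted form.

sɔwɔvɔwvɔŋɔ

Substitution: /x/ → /s/, giving /swvɔwvŋ/.
The consonants /s/, /w/, /v/, /ŋ/ cannot be parsed into a legal (C)V(C) syllable (at most one coda consonant is licensed; onsets are limited to one consonant).
Each unlicensed consonant becomes the onset of a new syllable: /s/ → /sɔ/, /w/ → /wɔ/, /v/ → /vɔ/, /ŋ/ → /ŋɔ/.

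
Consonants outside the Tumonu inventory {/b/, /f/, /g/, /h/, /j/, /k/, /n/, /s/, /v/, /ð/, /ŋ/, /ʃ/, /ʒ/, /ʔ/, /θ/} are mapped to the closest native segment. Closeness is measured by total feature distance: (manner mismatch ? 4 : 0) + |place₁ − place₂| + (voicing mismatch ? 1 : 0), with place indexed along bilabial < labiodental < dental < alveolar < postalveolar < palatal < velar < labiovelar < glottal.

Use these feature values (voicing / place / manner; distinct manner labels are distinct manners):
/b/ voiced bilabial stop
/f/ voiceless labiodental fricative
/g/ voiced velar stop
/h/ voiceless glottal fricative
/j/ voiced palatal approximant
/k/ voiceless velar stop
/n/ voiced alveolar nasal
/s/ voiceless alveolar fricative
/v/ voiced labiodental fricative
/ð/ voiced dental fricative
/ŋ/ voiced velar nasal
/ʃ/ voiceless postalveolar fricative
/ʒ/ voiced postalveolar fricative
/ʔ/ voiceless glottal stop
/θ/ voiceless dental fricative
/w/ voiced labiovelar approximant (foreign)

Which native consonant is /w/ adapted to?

j

/j/ is closest: same manner (approximant), place distance 2 (labiovelar→palatal), same voicing; total 2. Next closest is /g/ at distance 5.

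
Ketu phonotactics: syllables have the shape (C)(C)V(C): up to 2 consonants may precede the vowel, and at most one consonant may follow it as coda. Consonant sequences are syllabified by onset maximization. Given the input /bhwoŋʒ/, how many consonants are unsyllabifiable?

2

The consonants /b/, /ʒ/ cannot be parsed into a legal (C)(C)V(C) syllable (at most one coda consonant is licensed; onsets may contain at most 2 consonants).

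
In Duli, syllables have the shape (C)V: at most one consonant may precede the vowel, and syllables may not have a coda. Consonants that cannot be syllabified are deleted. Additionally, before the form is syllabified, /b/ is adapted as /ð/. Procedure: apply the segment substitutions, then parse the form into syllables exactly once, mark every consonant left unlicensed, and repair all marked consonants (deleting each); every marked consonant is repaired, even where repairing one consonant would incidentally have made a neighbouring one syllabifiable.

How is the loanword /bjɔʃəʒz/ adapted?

Substitution: /b/ → /ð/, giving /ðjɔʃəʒz/.
Syllabifying with onset maximization leaves /ð/, /ʒ/, /z/ stranded (no codas are permitted; onsets are limited to one consonant).
Deleting the stranded consonants removes /ð/, /ʒ/, /z/.

jɔʃə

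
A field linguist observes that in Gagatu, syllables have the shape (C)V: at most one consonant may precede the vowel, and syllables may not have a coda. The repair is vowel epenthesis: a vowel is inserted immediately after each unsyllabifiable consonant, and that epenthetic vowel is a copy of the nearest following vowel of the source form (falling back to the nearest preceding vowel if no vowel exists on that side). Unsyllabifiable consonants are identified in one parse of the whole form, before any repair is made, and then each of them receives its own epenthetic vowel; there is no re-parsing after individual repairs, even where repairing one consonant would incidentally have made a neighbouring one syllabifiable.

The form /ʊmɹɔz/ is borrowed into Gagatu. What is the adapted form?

ʊmɔɹɔzɔ

Syllabifying with onset maximization leaves /m/, /z/ stranded (no codas are permitted; onsets are limited to one consonant).
Each unlicensed consonant becomes the onset of a new syllable: /m/ → /mɔ/, /z/ → /zɔ/.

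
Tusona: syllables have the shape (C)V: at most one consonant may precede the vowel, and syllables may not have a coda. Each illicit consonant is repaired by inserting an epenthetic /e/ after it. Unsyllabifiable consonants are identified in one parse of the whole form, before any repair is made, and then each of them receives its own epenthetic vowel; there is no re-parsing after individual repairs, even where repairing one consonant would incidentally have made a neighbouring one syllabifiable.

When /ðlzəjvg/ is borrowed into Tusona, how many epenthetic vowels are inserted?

5

The unsyllabifiable consonants are /ð/, /l/, /j/, /v/, /g/; each receives one epenthetic vowel.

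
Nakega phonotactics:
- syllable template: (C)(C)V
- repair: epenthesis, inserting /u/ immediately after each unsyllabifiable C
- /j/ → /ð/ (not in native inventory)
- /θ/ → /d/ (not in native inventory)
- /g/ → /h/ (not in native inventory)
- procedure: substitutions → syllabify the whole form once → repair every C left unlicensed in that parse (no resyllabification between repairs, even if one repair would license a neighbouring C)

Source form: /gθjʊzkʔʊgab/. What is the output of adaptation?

Substitution: /g/ → /h/, /θ/ → /d/, /j/ → /ð/, giving /hdðʊzkʔʊhab/.
Under (C)(C)V, the unsyllabifiable consonants are /h/, /z/, /b/ (no codas are permitted; onsets may contain at most 2 consonants).
Epenthesis after each stranded consonant: /h/ → /hu/, /z/ → /zu/, /b/ → /bu/.

hudðʊzukʔʊhabu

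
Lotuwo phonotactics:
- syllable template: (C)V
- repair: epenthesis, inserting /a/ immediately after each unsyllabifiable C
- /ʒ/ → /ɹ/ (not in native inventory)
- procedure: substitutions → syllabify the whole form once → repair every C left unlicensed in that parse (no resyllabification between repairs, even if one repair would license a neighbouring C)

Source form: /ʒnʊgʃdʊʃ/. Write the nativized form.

Substitution: /ʒ/ → /ɹ/, giving /ɹnʊgʃdʊʃ/.
The consonants /ɹ/, /g/, /ʃ/, /ʃ/ cannot be parsed into a legal (C)V syllable (no codas are permitted; onsets are limited to one consonant).
Epenthesis after each stranded consonant: /ɹ/ → /ɹa/, /g/ → /ga/, /ʃ/ → /ʃa/, /ʃ/ → /ʃa/.

ɹanʊgaʃadʊʃa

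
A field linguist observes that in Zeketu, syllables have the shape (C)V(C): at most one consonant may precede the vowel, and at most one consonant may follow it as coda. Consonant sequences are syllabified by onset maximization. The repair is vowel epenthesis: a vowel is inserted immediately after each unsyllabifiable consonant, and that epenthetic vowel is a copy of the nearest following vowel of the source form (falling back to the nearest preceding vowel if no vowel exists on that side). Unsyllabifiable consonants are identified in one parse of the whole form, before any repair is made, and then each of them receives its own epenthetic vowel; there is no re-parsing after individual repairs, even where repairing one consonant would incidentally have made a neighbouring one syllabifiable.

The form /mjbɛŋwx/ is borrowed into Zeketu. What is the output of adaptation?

Syllabifying with onset maximization leaves /m/, /j/, /w/, /x/ stranded (at most one coda consonant is licensed; onsets are limited to one consonant).
Inserting the epenthetic vowel yields /m/ → /mɛ/, /j/ → /jɛ/, /w/ → /wɛ/, /x/ → /xɛ/.

mɛjɛbɛŋwɛxɛ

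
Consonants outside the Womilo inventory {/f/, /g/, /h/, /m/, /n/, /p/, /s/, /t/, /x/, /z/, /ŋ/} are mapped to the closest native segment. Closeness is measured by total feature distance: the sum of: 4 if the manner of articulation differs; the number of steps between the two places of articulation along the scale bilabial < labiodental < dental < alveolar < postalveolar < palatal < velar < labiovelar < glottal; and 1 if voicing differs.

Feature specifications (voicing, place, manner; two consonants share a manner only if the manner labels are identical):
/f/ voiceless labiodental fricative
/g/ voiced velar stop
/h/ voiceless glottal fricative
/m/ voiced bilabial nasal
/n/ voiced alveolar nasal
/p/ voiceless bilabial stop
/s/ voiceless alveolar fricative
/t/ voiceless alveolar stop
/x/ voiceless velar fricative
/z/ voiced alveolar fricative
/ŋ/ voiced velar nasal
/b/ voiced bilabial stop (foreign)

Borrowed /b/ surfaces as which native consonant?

p

/p/ is closest: same manner (stop), place distance 0 (bilabial→bilabial), voicing differs (+1); total 1. Next closest is /m/ at distance 4.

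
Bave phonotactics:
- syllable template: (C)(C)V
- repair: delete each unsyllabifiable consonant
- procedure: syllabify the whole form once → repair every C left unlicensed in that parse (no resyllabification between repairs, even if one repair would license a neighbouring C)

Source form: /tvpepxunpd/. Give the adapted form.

vpepxu

Under (C)(C)V, the unsyllabifiable consonants are /t/, /n/, /p/, /d/ (no codas are permitted; onsets may contain at most 2 consonants).
Deleting the stranded consonants removes /t/, /n/, /p/, /d/.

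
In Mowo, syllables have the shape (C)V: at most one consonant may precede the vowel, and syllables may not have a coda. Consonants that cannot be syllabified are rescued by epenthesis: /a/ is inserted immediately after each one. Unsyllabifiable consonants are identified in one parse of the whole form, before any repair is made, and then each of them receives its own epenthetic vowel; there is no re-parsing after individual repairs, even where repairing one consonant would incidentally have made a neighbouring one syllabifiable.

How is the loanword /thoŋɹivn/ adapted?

Under (C)V, the unsyllabifiable consonants are /t/, /ŋ/, /v/, /n/ (no codas are permitted; onsets are limited to one consonant).
Epenthesis after each stranded consonant: /t/ → /ta/, /ŋ/ → /ŋa/, /v/ → /va/, /n/ → /na/.

tahoŋaɹivana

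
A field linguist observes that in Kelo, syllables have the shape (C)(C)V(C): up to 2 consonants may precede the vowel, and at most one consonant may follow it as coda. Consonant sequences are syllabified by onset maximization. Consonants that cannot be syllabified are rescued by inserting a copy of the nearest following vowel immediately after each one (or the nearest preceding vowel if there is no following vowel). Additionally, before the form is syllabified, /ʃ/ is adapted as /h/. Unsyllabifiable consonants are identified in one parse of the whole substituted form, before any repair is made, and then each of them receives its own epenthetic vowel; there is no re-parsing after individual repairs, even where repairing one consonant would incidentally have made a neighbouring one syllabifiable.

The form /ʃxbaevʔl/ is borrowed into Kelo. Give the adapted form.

haxbaevʔele

Substitution: /ʃ/ → /h/, giving /hxbaevʔl/.
Under (C)(C)V(C), the unsyllabifiable consonants are /h/, /ʔ/, /l/ (at most one coda consonant is licensed; onsets may contain at most 2 consonants).
Epenthesis after each stranded consonant: /h/ → /ha/, /ʔ/ → /ʔe/, /l/ → /le/.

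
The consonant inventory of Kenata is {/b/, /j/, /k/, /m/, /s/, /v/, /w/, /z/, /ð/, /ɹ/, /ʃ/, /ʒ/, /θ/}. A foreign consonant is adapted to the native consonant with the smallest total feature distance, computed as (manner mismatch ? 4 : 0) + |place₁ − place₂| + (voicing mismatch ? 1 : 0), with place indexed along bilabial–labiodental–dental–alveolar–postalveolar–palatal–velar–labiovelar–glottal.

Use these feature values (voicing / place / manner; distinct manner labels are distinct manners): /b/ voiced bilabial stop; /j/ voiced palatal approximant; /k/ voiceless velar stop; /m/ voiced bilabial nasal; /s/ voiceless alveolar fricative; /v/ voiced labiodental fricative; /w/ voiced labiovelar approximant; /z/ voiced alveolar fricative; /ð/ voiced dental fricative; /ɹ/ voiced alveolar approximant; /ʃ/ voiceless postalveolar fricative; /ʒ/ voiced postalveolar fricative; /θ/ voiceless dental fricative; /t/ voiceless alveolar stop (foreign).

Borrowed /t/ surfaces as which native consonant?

/k/ is closest: same manner (stop), place distance 3 (alveolar→velar), same voicing; total 3. Next closest is /b/ at distance 4.

k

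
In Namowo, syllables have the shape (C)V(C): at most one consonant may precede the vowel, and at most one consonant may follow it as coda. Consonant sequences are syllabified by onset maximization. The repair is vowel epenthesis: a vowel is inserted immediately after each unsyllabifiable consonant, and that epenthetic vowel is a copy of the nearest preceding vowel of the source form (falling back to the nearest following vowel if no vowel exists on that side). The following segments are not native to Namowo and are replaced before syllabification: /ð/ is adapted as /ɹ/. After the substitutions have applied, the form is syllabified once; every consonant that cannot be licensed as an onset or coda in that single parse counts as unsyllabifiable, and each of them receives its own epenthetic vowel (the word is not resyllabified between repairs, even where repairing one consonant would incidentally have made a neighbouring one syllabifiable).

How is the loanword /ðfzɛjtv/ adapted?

ɹɛfɛzɛjtɛvɛ

Substitution: /ð/ → /ɹ/, giving /ɹfzɛjtv/.
Syllabifying with onset maximization leaves /ɹ/, /f/, /t/, /v/ stranded (at most one coda consonant is licensed; onsets are limited to one consonant).
Epenthesis after each stranded consonant: /ɹ/ → /ɹɛ/, /f/ → /fɛ/, /t/ → /tɛ/, /v/ → /vɛ/.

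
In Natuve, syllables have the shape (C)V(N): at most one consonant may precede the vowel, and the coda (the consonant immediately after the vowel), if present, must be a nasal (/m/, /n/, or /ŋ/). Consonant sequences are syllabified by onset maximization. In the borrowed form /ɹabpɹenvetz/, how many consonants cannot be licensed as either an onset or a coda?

Syllabifying with onset maximization leaves /b/, /p/, /t/, /z/ stranded (only a nasal (/m/, /n/, or /ŋ/) is licensed in coda position; onsets are limited to one consonant).

4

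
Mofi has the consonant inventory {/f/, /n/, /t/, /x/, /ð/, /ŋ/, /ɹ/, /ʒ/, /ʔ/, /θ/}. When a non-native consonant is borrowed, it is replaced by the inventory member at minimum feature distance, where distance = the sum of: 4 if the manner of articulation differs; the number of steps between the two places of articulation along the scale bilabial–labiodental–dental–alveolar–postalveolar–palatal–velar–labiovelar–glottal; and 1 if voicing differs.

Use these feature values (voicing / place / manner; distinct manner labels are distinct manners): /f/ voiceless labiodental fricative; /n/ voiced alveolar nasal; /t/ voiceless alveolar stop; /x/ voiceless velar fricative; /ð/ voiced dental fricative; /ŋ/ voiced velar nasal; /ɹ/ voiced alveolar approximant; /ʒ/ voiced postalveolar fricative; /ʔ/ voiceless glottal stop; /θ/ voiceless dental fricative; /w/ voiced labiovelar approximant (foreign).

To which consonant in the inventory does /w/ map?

/ɹ/ is closest: same manner (approximant), place distance 4 (labiovelar→alveolar), same voicing; total 4. Next closest is /ŋ/ at distance 5.

ɹ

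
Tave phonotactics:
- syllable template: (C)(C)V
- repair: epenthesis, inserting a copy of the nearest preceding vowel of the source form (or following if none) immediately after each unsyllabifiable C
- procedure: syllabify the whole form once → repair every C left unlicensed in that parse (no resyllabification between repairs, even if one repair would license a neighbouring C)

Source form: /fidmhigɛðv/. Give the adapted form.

fidimhigɛðɛvɛ

Under (C)(C)V, the unsyllabifiable consonants are /d/, /ð/, /v/ (no codas are permitted; onsets may contain at most 2 consonants).
Inserting the epenthetic vowel yields /d/ → /di/, /ð/ → /ðɛ/, /v/ → /vɛ/.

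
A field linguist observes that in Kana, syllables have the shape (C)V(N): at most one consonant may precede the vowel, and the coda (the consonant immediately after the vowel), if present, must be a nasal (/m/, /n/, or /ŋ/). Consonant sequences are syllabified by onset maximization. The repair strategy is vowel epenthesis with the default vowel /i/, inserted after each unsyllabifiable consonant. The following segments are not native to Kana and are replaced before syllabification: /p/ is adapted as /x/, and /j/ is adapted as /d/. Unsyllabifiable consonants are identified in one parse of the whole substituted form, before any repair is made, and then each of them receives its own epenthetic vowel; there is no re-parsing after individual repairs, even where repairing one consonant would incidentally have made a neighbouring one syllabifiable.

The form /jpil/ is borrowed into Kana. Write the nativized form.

Substitution: /j/ → /d/, /p/ → /x/, giving /dxil/.
Syllabifying with onset maximization leaves /d/, /l/ stranded (only a nasal (/m/, /n/, or /ŋ/) is licensed in coda position; onsets are limited to one consonant).
Epenthesis after each stranded consonant: /d/ → /di/, /l/ → /li/.

dixili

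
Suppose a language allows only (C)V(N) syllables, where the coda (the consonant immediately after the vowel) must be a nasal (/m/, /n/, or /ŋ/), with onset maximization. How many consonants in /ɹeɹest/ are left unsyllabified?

Under (C)V(N), the unsyllabifiable consonants are /s/, /t/ (only a nasal (/m/, /n/, or /ŋ/) is licensed in coda position; onsets are limited to one consonant).

2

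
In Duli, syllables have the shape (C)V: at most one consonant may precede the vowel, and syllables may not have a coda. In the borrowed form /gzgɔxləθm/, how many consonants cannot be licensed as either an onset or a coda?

Under (C)V, the unsyllabifiable consonants are /g/, /z/, /x/, /θ/, /m/ (no codas are permitted; onsets are limited to one consonant).

5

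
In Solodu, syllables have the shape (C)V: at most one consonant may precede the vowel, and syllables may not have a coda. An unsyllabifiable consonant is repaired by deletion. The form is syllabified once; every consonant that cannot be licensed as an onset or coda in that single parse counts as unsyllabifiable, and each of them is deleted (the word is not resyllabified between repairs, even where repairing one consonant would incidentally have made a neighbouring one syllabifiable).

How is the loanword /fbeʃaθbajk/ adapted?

Syllabifying with onset maximization leaves /f/, /θ/, /j/, /k/ stranded (no codas are permitted; onsets are limited to one consonant).
Each unlicensed consonant is deleted: /f/, /θ/, /j/, /k/.

beʃaba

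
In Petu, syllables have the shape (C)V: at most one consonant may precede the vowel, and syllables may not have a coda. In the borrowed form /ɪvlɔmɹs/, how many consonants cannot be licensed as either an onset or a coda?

Syllabifying with onset maximization leaves /v/, /m/, /ɹ/, /s/ stranded (no codas are permitted; onsets are limited to one consonant).

4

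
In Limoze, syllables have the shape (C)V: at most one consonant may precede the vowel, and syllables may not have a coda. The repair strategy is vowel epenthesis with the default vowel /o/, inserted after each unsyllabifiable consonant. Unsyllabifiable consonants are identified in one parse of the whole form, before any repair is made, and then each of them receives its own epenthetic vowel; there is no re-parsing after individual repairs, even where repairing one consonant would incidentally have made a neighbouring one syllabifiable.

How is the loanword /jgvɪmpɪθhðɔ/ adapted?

The consonants /j/, /g/, /m/, /θ/, /h/ cannot be parsed into a legal (C)V syllable (no codas are permitted; onsets are limited to one consonant).
Inserting the epenthetic vowel yields /j/ → /jo/, /g/ → /go/, /m/ → /mo/, /θ/ → /θo/, /h/ → /ho/.

jogovɪmopɪθohoðɔ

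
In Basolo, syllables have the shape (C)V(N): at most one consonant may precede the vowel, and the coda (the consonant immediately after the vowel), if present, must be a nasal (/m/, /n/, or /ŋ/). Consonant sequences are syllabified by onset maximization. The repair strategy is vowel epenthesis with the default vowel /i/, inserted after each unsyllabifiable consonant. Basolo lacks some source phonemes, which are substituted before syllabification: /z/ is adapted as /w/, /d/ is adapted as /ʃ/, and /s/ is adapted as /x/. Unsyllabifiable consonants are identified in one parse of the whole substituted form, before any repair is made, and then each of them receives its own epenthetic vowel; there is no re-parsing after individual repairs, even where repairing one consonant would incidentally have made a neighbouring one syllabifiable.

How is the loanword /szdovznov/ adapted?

xiwiʃoviwinovi

Substitution: /s/ → /x/, /z/ → /w/, /d/ → /ʃ/, giving /xwʃovwnov/.
Under (C)V(N), the unsyllabifiable consonants are /x/, /w/, /v/, /w/, /v/ (only a nasal (/m/, /n/, or /ŋ/) is licensed in coda position; onsets are limited to one consonant).
Inserting the epenthetic vowel yields /x/ → /xi/, /w/ → /wi/, /v/ → /vi/, /w/ → /wi/, /v/ → /vi/.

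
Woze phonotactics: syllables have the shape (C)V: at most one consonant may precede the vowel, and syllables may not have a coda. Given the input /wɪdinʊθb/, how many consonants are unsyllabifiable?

Syllabifying with onset maximization leaves /θ/, /b/ stranded (no codas are permitted; onsets are limited to one consonant).

2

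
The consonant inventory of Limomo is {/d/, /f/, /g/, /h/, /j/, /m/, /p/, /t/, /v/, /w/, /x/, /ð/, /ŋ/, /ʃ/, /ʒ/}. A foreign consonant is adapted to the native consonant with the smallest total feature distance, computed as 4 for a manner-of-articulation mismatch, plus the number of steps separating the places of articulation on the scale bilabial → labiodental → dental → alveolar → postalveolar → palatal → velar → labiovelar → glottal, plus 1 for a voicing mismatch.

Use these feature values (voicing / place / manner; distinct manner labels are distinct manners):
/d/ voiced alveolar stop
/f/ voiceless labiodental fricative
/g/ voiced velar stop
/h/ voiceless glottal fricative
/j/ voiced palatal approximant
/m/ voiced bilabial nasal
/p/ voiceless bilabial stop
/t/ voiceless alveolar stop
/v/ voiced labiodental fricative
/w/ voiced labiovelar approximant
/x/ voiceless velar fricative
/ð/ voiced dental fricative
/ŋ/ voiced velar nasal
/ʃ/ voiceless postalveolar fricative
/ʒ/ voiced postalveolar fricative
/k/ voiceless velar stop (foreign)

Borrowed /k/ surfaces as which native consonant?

/g/ is closest: same manner (stop), place distance 0 (velar→velar), voicing differs (+1); total 1. Next closest is /t/ at distance 3.

g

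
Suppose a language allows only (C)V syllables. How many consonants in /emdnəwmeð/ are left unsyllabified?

4

Under (C)V, the unsyllabifiable consonants are /m/, /d/, /w/, /ð/ (no codas are permitted; onsets are limited to one consonant).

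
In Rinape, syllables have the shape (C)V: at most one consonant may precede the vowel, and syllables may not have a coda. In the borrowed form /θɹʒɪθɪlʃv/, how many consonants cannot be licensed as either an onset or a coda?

The consonants /θ/, /ɹ/, /l/, /ʃ/, /v/ cannot be parsed into a legal (C)V syllable (no codas are permitted; onsets are limited to one consonant).

5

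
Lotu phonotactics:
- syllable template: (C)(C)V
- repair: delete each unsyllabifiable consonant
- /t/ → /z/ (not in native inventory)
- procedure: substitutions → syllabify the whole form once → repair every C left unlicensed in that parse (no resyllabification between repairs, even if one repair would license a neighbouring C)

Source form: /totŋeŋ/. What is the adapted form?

Substitution: /t/ → /z/, giving /zozŋeŋ/.
The consonants /ŋ/ cannot be parsed into a legal (C)(C)V syllable (no codas are permitted; onsets may contain at most 2 consonants).
Deleting the stranded consonants removes /ŋ/.

zozŋe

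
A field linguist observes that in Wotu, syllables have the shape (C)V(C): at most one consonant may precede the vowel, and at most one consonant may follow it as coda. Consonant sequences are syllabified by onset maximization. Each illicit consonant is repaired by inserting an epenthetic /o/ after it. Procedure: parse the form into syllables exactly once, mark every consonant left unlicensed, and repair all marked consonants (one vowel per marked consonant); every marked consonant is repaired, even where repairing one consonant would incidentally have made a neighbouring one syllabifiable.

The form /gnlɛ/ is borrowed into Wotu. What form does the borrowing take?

Under (C)V(C), the unsyllabifiable consonants are /g/, /n/ (at most one coda consonant is licensed; onsets are limited to one consonant).
Inserting the epenthetic vowel yields /g/ → /go/, /n/ → /no/.

gonolɛ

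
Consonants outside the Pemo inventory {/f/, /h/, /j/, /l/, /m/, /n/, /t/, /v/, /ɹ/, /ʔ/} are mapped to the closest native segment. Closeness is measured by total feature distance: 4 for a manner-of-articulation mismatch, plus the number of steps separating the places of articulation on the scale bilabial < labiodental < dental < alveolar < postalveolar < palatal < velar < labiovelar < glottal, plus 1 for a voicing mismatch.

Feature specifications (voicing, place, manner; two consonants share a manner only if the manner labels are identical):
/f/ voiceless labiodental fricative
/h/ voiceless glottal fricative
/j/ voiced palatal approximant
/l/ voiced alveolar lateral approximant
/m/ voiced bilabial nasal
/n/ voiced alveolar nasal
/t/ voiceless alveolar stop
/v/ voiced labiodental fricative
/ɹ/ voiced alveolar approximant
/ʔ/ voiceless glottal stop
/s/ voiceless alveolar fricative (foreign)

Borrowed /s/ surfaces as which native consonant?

/f/ is closest: same manner (fricative), place distance 2 (alveolar→labiodental), same voicing; total 2. Next closest is /v/ at distance 3.

f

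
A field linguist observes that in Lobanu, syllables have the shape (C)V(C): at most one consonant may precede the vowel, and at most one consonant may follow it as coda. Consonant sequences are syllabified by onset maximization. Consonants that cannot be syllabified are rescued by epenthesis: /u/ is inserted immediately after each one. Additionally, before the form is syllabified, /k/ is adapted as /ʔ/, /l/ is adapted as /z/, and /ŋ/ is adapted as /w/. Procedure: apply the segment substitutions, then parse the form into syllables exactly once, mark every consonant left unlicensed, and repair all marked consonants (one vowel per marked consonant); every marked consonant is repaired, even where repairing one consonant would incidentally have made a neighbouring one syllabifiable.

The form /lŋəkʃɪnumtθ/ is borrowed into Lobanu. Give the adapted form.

zuwəʔʃɪnumtuθu

Substitution: /l/ → /z/, /ŋ/ → /w/, /k/ → /ʔ/, giving /zwəʔʃɪnumtθ/.
Under (C)V(C), the unsyllabifiable consonants are /z/, /t/, /θ/ (at most one coda consonant is licensed; onsets are limited to one consonant).
Each unlicensed consonant becomes the onset of a new syllable: /z/ → /zu/, /t/ → /tu/, /θ/ → /θu/.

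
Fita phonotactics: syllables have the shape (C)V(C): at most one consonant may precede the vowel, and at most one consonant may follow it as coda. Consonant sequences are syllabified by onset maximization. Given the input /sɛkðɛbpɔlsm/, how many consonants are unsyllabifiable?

The consonants /s/, /m/ cannot be parsed into a legal (C)V(C) syllable (at most one coda consonant is licensed; onsets are limited to one consonant).

2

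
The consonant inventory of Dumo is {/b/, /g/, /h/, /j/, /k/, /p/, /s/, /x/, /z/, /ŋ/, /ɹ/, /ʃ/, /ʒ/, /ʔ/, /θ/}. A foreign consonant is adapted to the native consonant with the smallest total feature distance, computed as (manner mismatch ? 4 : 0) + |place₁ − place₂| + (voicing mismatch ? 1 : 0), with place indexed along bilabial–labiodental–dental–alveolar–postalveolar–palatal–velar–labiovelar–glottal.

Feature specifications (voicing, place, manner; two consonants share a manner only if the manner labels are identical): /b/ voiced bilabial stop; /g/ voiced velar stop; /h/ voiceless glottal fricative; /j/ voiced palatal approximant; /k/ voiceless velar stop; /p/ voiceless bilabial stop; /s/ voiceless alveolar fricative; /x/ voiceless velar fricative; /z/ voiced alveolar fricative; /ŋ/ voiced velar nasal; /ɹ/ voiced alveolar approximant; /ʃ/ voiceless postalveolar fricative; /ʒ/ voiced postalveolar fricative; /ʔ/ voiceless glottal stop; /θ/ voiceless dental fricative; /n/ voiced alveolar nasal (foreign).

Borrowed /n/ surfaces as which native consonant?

ŋ

/ŋ/ is closest: same manner (nasal), place distance 3 (alveolar→velar), same voicing; total 3. Next closest is /z/ at distance 4.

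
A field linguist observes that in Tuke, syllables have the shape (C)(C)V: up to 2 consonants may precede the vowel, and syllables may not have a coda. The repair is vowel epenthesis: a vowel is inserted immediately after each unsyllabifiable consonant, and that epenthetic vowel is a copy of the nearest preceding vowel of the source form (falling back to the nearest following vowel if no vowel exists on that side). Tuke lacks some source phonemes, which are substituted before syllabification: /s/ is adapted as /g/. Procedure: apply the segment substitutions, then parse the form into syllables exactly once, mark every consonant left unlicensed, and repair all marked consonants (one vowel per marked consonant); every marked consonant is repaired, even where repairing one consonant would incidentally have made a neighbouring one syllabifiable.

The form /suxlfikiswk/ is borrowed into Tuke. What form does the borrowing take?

Substitution: /s/ → /g/, giving /guxlfikigwk/.
Under (C)(C)V, the unsyllabifiable consonants are /x/, /g/, /w/, /k/ (no codas are permitted; onsets may contain at most 2 consonants).
Each unlicensed consonant becomes the onset of a new syllable: /x/ → /xu/, /g/ → /gi/, /w/ → /wi/, /k/ → /ki/.

guxulfikigiwiki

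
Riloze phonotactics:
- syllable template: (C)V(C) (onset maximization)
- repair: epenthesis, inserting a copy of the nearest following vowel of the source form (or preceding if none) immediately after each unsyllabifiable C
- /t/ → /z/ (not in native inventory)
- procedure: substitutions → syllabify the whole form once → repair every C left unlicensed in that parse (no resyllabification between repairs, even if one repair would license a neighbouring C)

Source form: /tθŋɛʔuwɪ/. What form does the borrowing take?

zɛθɛŋɛʔuwɪ

Substitution: /t/ → /z/, giving /zθŋɛʔuwɪ/.
Under (C)V(C), the unsyllabifiable consonants are /z/, /θ/ (at most one coda consonant is licensed; onsets are limited to one consonant).
Epenthesis after each stranded consonant: /z/ → /zɛ/, /θ/ → /θɛ/.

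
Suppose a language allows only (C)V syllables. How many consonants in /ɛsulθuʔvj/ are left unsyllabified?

4

Syllabifying with onset maximization leaves /l/, /ʔ/, /v/, /j/ stranded (no codas are permitted; onsets are limited to one consonant).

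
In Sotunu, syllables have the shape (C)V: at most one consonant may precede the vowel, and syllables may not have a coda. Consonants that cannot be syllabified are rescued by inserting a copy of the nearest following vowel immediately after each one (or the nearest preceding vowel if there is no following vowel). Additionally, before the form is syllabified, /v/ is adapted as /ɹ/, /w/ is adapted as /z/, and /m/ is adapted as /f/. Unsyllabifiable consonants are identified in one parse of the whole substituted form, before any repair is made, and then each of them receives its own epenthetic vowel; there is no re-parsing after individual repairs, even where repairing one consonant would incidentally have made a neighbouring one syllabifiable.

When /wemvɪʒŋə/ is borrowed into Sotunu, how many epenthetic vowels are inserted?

After substitution the input is /zefɹɪʒŋə/.
The unsyllabifiable consonants are /f/, /ʒ/; each receives one epenthetic vowel.

2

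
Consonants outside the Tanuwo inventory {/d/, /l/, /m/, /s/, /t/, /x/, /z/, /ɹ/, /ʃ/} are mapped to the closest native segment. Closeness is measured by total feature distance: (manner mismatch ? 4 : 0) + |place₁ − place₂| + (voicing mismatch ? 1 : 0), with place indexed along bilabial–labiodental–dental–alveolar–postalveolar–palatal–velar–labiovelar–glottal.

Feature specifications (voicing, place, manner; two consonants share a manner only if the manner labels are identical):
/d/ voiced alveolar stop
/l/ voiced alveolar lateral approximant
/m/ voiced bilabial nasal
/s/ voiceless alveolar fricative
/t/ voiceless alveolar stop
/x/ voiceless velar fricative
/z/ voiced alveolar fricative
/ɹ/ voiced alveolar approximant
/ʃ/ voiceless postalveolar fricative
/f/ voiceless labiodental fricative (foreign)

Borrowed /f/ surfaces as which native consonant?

/s/ is closest: same manner (fricative), place distance 2 (labiodental→alveolar), same voicing; total 2. Next closest is /z/ at distance 3.

s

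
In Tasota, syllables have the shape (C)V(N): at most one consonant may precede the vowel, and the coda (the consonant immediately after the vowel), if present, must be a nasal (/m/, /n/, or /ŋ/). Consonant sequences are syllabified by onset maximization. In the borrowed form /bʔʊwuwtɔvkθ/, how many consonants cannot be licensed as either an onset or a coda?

5

Under (C)V(N), the unsyllabifiable consonants are /b/, /w/, /v/, /k/, /θ/ (only a nasal (/m/, /n/, or /ŋ/) is licensed in coda position; onsets are limited to one consonant).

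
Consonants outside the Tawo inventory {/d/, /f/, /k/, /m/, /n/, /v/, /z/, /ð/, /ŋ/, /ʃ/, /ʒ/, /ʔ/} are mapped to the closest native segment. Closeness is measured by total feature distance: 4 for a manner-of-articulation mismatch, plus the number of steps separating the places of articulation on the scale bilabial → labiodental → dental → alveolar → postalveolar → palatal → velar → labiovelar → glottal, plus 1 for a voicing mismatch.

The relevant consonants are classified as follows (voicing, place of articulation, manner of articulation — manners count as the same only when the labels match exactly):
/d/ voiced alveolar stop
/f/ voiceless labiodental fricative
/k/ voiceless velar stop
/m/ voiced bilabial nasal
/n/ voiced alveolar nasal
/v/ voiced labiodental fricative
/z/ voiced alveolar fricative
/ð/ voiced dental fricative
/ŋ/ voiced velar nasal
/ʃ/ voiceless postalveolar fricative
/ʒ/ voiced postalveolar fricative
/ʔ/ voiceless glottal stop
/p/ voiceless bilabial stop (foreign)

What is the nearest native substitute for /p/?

d

/d/ is closest: same manner (stop), place distance 3 (bilabial→alveolar), voicing differs (+1); total 4. Next closest is /f/ at distance 5.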